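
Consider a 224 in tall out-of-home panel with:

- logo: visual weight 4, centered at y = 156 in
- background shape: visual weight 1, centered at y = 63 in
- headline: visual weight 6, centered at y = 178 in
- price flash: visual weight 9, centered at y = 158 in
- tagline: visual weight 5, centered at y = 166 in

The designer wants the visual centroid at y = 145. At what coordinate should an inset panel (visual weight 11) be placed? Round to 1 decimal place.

New total weight: (4 + 1 + 6 + 9 + 5) + 11 = 36.
y: need Σw·y = 36·145 = 5220. Existing = 4·156 + 1·63 + 6·178 + 9·158 + 5·166 = 4007. Remainder 1213 / 11 ≈ 110.27.

y ≈ 110.3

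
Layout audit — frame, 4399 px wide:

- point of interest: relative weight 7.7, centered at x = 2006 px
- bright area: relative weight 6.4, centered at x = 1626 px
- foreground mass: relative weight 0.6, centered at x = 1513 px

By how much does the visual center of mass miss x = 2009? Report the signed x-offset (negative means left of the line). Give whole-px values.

Weights sum to 7.7 + 6.4 + 0.6 = 14.7.
Σw·x = 7.7·2006 + 6.4·1626 + 0.6·1513 = 26760.4, so x̄ = 26760.4/14.7 ≈ 1820.44.
Against x = 2009, that's 1820.44 − 2009 = -188.56.

≈ -189 px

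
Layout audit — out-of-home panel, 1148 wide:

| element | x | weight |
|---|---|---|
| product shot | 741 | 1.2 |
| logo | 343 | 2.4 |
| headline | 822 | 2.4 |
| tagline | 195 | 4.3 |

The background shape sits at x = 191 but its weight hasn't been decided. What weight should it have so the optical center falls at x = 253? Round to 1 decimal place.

Fixed elements: Σw = 1.2 + 2.4 + 2.4 + 4.3 = 10.3, Σw·x = 1.2·741 + 2.4·343 + 2.4·822 + 4.3·195 = 4523.7.
For the centroid to hit 253: (4523.7 + w·191) / (10.3 + w) = 253.
Rearranging, w·(191 − 253) = 253·10.3 − 4523.7 = -1917.8, so w ≈ -1917.8/-62 = 30.93.

w ≈ 30.9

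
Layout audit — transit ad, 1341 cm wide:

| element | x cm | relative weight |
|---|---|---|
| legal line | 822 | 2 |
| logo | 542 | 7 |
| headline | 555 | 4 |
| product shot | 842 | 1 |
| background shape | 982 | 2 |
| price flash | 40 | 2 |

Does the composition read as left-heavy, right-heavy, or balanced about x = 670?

Total weight = 2 + 7 + 4 + 1 + 2 + 2 = 18.
Σw·x = 10544; x̄ = 10544/18 ≈ 585.78.
585.8 vs midline 670 → left-heavy.

left-heavy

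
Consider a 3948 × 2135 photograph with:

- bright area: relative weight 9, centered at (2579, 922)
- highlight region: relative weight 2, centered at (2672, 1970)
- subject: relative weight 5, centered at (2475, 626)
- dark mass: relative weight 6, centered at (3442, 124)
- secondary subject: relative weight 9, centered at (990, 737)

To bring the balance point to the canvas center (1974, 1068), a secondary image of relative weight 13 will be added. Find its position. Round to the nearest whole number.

(1259, 1865)

New total weight: (9 + 2 + 5 + 6 + 9) + 13 = 44.
x: target moment 44×1974 = 86856; current 9·2579 + 2·2672 + 5·2475 + 6·3442 + 9·990 = 70492; the secondary image supplies 16364, so x = 16364/13 ≈ 1258.77.
y: target moment 44×1068 = 46992; current 9·922 + 2·1970 + 5·626 + 6·124 + 9·737 = 22745; the secondary image supplies 24247, so y = 24247/13 ≈ 1865.15.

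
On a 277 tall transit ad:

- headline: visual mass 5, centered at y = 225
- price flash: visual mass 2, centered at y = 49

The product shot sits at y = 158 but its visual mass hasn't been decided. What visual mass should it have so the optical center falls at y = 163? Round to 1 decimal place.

w ≈ 16.4

Existing Σw = 7 (5 + 2); existing moment 5·225 + 2·49 = 1223.
Balance at y = 163 requires (1223 + w·158) / (7 + w) = 163.
Rearranging, w·(158 − 163) = 163·7 − 1223 = -82, so w ≈ -82/-5 = 16.40.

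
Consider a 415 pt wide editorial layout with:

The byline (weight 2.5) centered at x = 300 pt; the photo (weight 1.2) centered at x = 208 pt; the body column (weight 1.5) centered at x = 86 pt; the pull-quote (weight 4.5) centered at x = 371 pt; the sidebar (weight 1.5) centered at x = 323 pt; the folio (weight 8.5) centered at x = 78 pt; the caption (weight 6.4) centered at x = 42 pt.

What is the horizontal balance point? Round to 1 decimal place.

Σw = 2.5 + 1.2 + 1.5 + 4.5 + 1.5 + 8.5 + 6.4 = 26.1.
Σw·x = 4214.4; x̄ = 4214.4/26.1 ≈ 161.47.

x ≈ 161.5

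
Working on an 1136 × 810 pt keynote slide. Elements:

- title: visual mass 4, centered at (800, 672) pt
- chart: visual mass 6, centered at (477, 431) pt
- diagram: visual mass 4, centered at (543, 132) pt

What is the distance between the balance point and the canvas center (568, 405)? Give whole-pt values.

≈ 22 pt

Total weight = 4 + 6 + 4 = 14.
x-moment: 4·800 + 6·477 + 4·543 = 8234; centroid 8234/14 ≈ 588.14.
y-moment: 4·672 + 6·431 + 4·132 = 5802; centroid 5802/14 ≈ 414.43.
From (568, 405): dx = 20.14, dy = 9.43, so the distance is √(dx²+dy²) ≈ 22.24.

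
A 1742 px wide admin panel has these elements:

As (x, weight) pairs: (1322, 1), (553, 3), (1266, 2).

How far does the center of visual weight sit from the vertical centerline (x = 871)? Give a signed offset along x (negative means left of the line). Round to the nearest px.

≈ 48 px

Σw = 1 + 3 + 2 = 6.
x-moment: 1·1322 + 3·553 + 2·1266 = 5513; centroid 5513/6 ≈ 918.83.
Against x = 871, that's 918.83 − 871 = 47.83.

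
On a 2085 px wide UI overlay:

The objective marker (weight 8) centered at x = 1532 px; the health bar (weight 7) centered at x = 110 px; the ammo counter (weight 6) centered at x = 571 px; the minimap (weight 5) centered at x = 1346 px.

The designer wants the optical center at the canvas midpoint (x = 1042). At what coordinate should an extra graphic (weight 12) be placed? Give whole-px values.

With the extra graphic, Σw becomes 8 + 7 + 6 + 5 + 12 = 38.
x: need Σw·x = 38·1042 = 39596. Existing = 8·1532 + 7·110 + 6·571 + 5·1346 = 23182. Remainder 16414 / 12 ≈ 1367.83.

x ≈ 1368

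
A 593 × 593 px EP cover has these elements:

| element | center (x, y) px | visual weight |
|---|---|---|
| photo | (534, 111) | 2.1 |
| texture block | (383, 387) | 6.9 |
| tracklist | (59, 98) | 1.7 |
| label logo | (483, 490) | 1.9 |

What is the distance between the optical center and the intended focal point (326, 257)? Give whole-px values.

≈ 81 px

Σw = 2.1 + 6.9 + 1.7 + 1.9 = 12.6.
x-moment: 2.1·534 + 6.9·383 + 1.7·59 + 1.9·483 = 4782.1; centroid 4782.1/12.6 ≈ 379.53.
y-moment: 2.1·111 + 6.9·387 + 1.7·98 + 1.9·490 = 4001.0; centroid 4001.0/12.6 ≈ 317.54.
From (326, 257): dx = 53.53, dy = 60.54, so the distance is √(dx²+dy²) ≈ 80.81.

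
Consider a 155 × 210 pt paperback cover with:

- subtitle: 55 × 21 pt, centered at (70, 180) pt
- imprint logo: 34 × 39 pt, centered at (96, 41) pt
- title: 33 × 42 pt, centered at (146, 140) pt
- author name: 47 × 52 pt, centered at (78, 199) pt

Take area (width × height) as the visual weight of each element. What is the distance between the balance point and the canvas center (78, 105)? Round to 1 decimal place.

≈ 47.6 pt

Areas → weights: subtitle 55·21 = 1155, imprint logo 34·39 = 1326, title 33·42 = 1386, author name 47·52 = 2444; Σw = 6311.
x: (1155·70 + 1326·96 + 1386·146 + 2444·78) / 6311 = 601134 / 6311 ≈ 95.25
y: (1155·180 + 1326·41 + 1386·140 + 2444·199) / 6311 = 942662 / 6311 ≈ 149.37
From (78, 105): dx = 17.25, dy = 44.37, so the distance is √(dx²+dy²) ≈ 47.60.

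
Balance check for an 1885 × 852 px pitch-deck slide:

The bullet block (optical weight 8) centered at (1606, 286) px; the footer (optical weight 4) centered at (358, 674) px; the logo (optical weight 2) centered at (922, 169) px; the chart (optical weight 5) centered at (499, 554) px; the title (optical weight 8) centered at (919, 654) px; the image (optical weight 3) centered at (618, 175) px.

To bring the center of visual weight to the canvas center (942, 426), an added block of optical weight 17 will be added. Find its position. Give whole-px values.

New total weight: (8 + 4 + 2 + 5 + 8 + 3) + 17 = 47.
x: target moment 47×942 = 44274; current 8·1606 + 4·358 + 2·922 + 5·499 + 8·919 + 3·618 = 27825; the added block supplies 16449, so x = 16449/17 ≈ 967.59.
y: target moment 47×426 = 20022; current 8·286 + 4·674 + 2·169 + 5·554 + 8·654 + 3·175 = 13849; the added block supplies 6173, so y = 6173/17 ≈ 363.12.

(968, 363)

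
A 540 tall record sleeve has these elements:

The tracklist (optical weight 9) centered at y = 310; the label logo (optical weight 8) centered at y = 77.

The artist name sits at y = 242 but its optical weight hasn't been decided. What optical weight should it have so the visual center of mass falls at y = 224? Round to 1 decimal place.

Existing Σw = 17 (9 + 8); existing moment 9·310 + 8·77 = 3406.
Set Σw·y/Σw = 224: (3406 + 242w) = 224·(17 + w).
So w = (224·17 − 3406)/(242 − 224) = 402/18 ≈ 22.33.

w ≈ 22.3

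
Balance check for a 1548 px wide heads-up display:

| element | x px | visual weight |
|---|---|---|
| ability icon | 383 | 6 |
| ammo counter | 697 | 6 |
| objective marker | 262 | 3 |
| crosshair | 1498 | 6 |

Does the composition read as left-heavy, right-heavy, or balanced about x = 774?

Total weight = 6 + 6 + 3 + 6 = 21.
Σw·x = 6·383 + 6·697 + 3·262 + 6·1498 = 16254, so x̄ = 16254/21 ≈ 774.00.
774.00 = 774 exactly: balanced.

balanced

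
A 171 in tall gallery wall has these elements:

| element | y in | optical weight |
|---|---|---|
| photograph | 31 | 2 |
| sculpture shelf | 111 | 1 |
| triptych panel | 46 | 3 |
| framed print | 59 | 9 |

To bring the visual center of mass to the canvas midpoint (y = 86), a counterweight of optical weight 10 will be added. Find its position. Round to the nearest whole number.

After adding the counterweight, total weight = 2 + 1 + 3 + 9 + 10 = 25.
Along y: (842 + 10·y) / 25 = 86 (existing moment 2·31 + 1·111 + 3·46 + 9·59 = 842) ⇒ y = (2150 − 842) / 10 ≈ 130.80.

y ≈ 131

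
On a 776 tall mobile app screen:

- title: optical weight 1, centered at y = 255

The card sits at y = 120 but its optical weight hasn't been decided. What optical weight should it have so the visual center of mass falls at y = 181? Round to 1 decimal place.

Known: weight 1 with moment 1·255 = 255.
For the centroid to hit 181: (255 + w·120) / (1 + w) = 181.
So w = (181·1 − 255)/(120 − 181) = -74/-61 ≈ 1.21.

w ≈ 1.2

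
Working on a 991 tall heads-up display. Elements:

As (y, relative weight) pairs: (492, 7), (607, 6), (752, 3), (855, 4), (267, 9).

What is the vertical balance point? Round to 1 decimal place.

y ≈ 522.9

Weights sum to 7 + 6 + 3 + 4 + 9 = 29.
y-moment: 7·492 + 6·607 + 3·752 + 4·855 + 9·267 = 15165; centroid 15165/29 ≈ 522.93.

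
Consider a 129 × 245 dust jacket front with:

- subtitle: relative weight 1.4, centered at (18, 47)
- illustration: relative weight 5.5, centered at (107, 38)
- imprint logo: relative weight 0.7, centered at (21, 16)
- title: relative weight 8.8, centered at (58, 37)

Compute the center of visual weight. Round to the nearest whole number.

(69, 37)

Σw = 1.4 + 5.5 + 0.7 + 8.8 = 16.4.
Σw·x = 1.4·18 + 5.5·107 + 0.7·21 + 8.8·58 = 1138.8, so x̄ = 1138.8/16.4 ≈ 69.44.
Σw·y = 1.4·47 + 5.5·38 + 0.7·16 + 8.8·37 = 611.6, so ȳ = 611.6/16.4 ≈ 37.29.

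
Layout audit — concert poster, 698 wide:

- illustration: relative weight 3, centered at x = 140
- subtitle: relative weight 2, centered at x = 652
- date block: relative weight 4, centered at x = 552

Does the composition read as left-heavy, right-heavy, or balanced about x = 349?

Total weight = 3 + 2 + 4 = 9.
x-moment: 3·140 + 2·652 + 4·552 = 3932; centroid 3932/9 ≈ 436.89.
Since 436.9 is right of 349, the composition reads right-heavy.

right-heavy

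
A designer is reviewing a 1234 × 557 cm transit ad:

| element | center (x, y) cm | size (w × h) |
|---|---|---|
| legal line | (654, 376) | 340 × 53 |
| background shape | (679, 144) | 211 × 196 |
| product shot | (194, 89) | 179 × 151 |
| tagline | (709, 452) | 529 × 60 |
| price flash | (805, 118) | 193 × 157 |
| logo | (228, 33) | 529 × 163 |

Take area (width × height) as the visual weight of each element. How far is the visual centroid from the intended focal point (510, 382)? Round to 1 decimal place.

≈ 231.5 cm

Taking area as weight: legal line 340·53 = 18020, background shape 211·196 = 41356, product shot 179·151 = 27029, tagline 529·60 = 31740, price flash 193·157 = 30301, logo 529·163 = 86227. Sum 234673.
Σw·x = 111665151; x̄ = 111665151/234673 ≈ 475.83.
y: moment 35903854 / weight 234673 ≈ 153.00
Relative to (510, 382): Δ = (-34.17, -229.00); |Δ| = √(-34.17² + -229.00²) ≈ 231.54.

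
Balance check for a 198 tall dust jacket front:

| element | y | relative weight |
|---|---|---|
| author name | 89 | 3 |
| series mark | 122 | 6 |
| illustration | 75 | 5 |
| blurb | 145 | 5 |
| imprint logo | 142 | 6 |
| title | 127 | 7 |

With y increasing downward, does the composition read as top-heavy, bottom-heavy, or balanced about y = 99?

bottom-heavy

Total weight = 3 + 6 + 5 + 5 + 6 + 7 = 32.
y: (3·89 + 6·122 + 5·75 + 5·145 + 6·142 + 7·127) / 32 = 3840 / 32 ≈ 120.00
120.0 lies below (larger y than) the midline 99, so the layout is bottom-heavy.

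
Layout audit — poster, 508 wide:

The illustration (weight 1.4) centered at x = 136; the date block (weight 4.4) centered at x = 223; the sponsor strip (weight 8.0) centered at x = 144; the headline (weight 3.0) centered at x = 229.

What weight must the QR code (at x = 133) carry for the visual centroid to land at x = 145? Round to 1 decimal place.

Existing Σw = 16.8 (1.4 + 4.4 + 8.0 + 3.0); existing moment 1.4·136 + 4.4·223 + 8.0·144 + 3.0·229 = 3010.6.
Balance at x = 145 requires (3010.6 + w·133) / (16.8 + w) = 145.
So w = (145·16.8 − 3010.6)/(133 − 145) = -574.6/-12 ≈ 47.88.

w ≈ 47.9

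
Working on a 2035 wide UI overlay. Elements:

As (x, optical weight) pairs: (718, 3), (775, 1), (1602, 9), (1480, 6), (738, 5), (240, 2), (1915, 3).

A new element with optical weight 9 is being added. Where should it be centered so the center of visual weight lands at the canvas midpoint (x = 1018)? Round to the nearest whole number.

New total weight: (3 + 1 + 9 + 6 + 5 + 2 + 3) + 9 = 38.
x: need Σw·x = 38·1018 = 38684. Existing = 3·718 + 1·775 + 9·1602 + 6·1480 + 5·738 + 2·240 + 3·1915 = 36142. Remainder 2542 / 9 ≈ 282.44.

x ≈ 282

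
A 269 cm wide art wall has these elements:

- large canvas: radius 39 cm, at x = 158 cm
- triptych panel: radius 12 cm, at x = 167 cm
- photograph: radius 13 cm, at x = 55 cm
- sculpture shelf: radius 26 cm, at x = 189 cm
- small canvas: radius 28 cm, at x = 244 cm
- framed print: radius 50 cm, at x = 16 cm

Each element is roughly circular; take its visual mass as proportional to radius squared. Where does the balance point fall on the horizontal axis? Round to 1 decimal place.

x ≈ 109.2

Weights ∝ r²: large canvas 39² = 1521, triptych panel 12² = 144, photograph 13² = 169, sculpture shelf 26² = 676, small canvas 28² = 784, framed print 50² = 2500; Σw = 5794.
x-moment: 1521·158 + 144·167 + 169·55 + 676·189 + 784·244 + 2500·16 = 632721; centroid 632721/5794 ≈ 109.20.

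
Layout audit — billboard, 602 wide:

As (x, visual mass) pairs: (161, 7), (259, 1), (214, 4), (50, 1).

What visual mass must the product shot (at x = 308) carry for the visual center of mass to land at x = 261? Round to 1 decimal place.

Existing Σw = 13 (7 + 1 + 4 + 1); existing moment 7·161 + 1·259 + 4·214 + 1·50 = 2292.
Set Σw·x/Σw = 261: (2292 + 308w) = 261·(13 + w).
So w = (261·13 − 2292)/(308 − 261) = 1101/47 ≈ 23.43.

w ≈ 23.4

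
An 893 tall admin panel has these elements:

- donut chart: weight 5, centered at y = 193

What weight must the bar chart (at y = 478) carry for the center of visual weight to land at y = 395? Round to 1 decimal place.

w ≈ 12.2

The single fixed element contributes weight 5, moment 5·193 = 965.
For the centroid to hit 395: (965 + w·478) / (5 + w) = 395.
Solving: w = (395·5 − 965) / (478 − 395) = 1010 / 83 ≈ 12.17.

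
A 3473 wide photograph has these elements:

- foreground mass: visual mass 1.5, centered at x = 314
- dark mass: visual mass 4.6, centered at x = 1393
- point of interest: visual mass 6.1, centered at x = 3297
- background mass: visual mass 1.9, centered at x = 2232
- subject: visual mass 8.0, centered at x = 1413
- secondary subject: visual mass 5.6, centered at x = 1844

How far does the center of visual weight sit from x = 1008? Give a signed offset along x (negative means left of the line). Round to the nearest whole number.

Σw = 1.5 + 4.6 + 6.1 + 1.9 + 8.0 + 5.6 = 27.7.
Σw·x = 52861.7; x̄ = 52861.7/27.7 ≈ 1908.36.
Difference: 1908.36 − 1008 ≈ 900.36.

≈ 900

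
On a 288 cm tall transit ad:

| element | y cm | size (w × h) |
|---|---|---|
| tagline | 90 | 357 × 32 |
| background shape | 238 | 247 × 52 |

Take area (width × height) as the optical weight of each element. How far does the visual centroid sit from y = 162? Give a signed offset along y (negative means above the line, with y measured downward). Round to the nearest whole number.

≈ 6 cm

Taking area as weight: tagline 357·32 = 11424, background shape 247·52 = 12844. Sum 24268.
y-moment: 11424·90 + 12844·238 = 4085032; centroid 4085032/24268 ≈ 168.33.
Difference: 168.33 − 162 ≈ 6.33.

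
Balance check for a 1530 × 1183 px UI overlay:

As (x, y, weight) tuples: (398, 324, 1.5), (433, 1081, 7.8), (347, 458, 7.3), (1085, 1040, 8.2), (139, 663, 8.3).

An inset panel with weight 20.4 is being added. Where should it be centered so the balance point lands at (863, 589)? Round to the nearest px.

(1452, 256)

With the inset panel, Σw becomes 1.5 + 7.8 + 7.3 + 8.2 + 8.3 + 20.4 = 53.5.
Along x: (16558.2 + 20.4·x) / 53.5 = 863 (existing moment 1.5·398 + 7.8·433 + 7.3·347 + 8.2·1085 + 8.3·139 = 16558.2) ⇒ x = (46170.5 − 16558.2) / 20.4 ≈ 1451.58.
Along y: (26292.1 + 20.4·y) / 53.5 = 589 (existing moment 1.5·324 + 7.8·1081 + 7.3·458 + 8.2·1040 + 8.3·663 = 26292.1) ⇒ y = (31511.5 − 26292.1) / 20.4 ≈ 255.85.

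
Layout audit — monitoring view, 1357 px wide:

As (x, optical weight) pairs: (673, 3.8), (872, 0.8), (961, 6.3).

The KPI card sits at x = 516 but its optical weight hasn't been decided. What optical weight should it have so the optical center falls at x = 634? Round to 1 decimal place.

Fixed elements: Σw = 3.8 + 0.8 + 6.3 = 10.9, Σw·x = 3.8·673 + 0.8·872 + 6.3·961 = 9309.3.
Balance at x = 634 requires (9309.3 + w·516) / (10.9 + w) = 634.
So w = (634·10.9 − 9309.3)/(516 − 634) = -2398.7/-118 ≈ 20.33.

w ≈ 20.3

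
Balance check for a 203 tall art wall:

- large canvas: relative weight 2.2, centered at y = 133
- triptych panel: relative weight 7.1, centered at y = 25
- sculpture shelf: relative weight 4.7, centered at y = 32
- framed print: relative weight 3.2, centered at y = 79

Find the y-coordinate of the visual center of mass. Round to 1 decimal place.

y ≈ 50.8

Total weight = 2.2 + 7.1 + 4.7 + 3.2 = 17.2.
y-moment: 2.2·133 + 7.1·25 + 4.7·32 + 3.2·79 = 873.3; centroid 873.3/17.2 ≈ 50.77.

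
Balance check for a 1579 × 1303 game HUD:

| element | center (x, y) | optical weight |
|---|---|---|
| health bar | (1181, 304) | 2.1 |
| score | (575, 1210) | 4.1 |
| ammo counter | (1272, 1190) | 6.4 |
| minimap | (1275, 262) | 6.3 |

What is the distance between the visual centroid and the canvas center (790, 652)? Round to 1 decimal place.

Σw = 2.1 + 4.1 + 6.4 + 6.3 = 18.9.
Σw·x = 2.1·1181 + 4.1·575 + 6.4·1272 + 6.3·1275 = 21010.9, so x̄ = 21010.9/18.9 ≈ 1111.69.
Σw·y = 2.1·304 + 4.1·1210 + 6.4·1190 + 6.3·262 = 14866.0, so ȳ = 14866.0/18.9 ≈ 786.56.
From (790, 652): dx = 321.69, dy = 134.56, so the distance is √(dx²+dy²) ≈ 348.70.

≈ 348.7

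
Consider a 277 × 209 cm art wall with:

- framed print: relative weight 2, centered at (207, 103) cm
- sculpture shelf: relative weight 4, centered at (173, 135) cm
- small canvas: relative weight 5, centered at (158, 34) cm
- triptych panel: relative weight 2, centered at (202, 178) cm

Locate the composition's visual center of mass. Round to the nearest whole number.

(177, 98)

Total weight = 2 + 4 + 5 + 2 = 13.
x: (2·207 + 4·173 + 5·158 + 2·202) / 13 = 2300 / 13 ≈ 176.92
y: (2·103 + 4·135 + 5·34 + 2·178) / 13 = 1272 / 13 ≈ 97.85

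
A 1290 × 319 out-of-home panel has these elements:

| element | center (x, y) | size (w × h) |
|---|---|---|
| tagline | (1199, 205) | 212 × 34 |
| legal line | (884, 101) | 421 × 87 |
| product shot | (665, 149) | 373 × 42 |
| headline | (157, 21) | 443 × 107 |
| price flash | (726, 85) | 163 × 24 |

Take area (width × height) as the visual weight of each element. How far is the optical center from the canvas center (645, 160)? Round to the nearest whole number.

Areas → weights: tagline 212·34 = 7208, legal line 421·87 = 36627, product shot 373·42 = 15666, headline 443·107 = 47401, price flash 163·24 = 3912; Σw = 110814.
x-moment: 7208·1199 + 36627·884 + 15666·665 + 47401·157 + 3912·726 = 61720619; centroid 61720619/110814 ≈ 556.97.
y-moment: 7208·205 + 36627·101 + 15666·149 + 47401·21 + 3912·85 = 8839142; centroid 8839142/110814 ≈ 79.77.
Relative to (645, 160): Δ = (-88.03, -80.23); |Δ| = √(-88.03² + -80.23²) ≈ 119.10.

≈ 119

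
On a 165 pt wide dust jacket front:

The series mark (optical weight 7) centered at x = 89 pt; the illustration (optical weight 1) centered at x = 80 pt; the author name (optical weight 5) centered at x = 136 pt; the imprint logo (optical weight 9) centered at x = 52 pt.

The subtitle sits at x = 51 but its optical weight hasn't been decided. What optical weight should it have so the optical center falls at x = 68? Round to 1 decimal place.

w ≈ 20.9

Known weights sum to 7 + 1 + 5 + 9 = 22; their moment is 7·89 + 1·80 + 5·136 + 9·52 = 1851.
Balance at x = 68 requires (1851 + w·51) / (22 + w) = 68.
Solving: w = (68·22 − 1851) / (51 − 68) = -355 / -17 ≈ 20.88.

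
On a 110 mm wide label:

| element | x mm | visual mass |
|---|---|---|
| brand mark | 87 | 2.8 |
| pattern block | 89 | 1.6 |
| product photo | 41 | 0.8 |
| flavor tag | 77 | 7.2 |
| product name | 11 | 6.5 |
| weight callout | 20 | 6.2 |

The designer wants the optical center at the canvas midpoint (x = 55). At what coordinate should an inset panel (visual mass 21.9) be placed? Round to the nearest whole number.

New total weight: (2.8 + 1.6 + 0.8 + 7.2 + 6.5 + 6.2) + 21.9 = 47.0.
Along x: (1168.7 + 21.9·x) / 47.0 = 55 (existing moment 2.8·87 + 1.6·89 + 0.8·41 + 7.2·77 + 6.5·11 + 6.2·20 = 1168.7) ⇒ x = (2585.0 − 1168.7) / 21.9 ≈ 64.67.

x ≈ 65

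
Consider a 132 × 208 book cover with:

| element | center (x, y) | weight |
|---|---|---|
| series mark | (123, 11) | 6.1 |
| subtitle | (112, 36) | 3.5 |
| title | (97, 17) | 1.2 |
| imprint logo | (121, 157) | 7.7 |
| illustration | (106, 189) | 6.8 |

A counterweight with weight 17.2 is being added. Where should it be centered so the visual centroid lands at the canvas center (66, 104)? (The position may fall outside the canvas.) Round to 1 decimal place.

(-6.2, 99.6)

With the counterweight, Σw becomes 6.1 + 3.5 + 1.2 + 7.7 + 6.8 + 17.2 = 42.5.
x: need Σw·x = 42.5·66 = 2805.0. Existing = 6.1·123 + 3.5·112 + 1.2·97 + 7.7·121 + 6.8·106 = 2911.2. Remainder -106.2 / 17.2 ≈ -6.17.
y: need Σw·y = 42.5·104 = 4420.0. Existing = 6.1·11 + 3.5·36 + 1.2·17 + 7.7·157 + 6.8·189 = 2707.6. Remainder 1712.4 / 17.2 ≈ 99.56.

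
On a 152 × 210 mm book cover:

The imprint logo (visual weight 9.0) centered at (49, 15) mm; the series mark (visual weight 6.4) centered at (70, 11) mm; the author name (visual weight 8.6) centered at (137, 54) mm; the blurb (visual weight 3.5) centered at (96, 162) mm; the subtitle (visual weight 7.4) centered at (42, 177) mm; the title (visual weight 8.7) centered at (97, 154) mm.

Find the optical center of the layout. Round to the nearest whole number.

Σw = 9.0 + 6.4 + 8.6 + 3.5 + 7.4 + 8.7 = 43.6.
x: (9.0·49 + 6.4·70 + 8.6·137 + 3.5·96 + 7.4·42 + 8.7·97) / 43.6 = 3557.9 / 43.6 ≈ 81.60
y: (9.0·15 + 6.4·11 + 8.6·54 + 3.5·162 + 7.4·177 + 8.7·154) / 43.6 = 3886.4 / 43.6 ≈ 89.14

(82, 89)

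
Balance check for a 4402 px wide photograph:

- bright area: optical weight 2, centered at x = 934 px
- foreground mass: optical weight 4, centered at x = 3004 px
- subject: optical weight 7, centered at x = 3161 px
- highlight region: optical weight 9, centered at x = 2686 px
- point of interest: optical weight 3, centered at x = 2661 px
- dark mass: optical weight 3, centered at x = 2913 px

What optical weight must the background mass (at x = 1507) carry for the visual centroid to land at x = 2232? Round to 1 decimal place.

w ≈ 19.9

Fixed elements: Σw = 2 + 4 + 7 + 9 + 3 + 3 = 28, Σw·x = 2·934 + 4·3004 + 7·3161 + 9·2686 + 3·2661 + 3·2913 = 76907.
Set Σw·x/Σw = 2232: (76907 + 1507w) = 2232·(28 + w).
So w = (2232·28 − 76907)/(1507 − 2232) = -14411/-725 ≈ 19.88.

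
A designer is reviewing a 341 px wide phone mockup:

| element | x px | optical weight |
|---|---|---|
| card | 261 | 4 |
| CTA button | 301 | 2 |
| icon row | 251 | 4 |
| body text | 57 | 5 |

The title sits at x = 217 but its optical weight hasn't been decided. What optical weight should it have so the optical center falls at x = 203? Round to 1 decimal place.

Known weights sum to 4 + 2 + 4 + 5 = 15; their moment is 4·261 + 2·301 + 4·251 + 5·57 = 2935.
Set Σw·x/Σw = 203: (2935 + 217w) = 203·(15 + w).
Rearranging, w·(217 − 203) = 203·15 − 2935 = 110, so w ≈ 110/14 = 7.86.

w ≈ 7.9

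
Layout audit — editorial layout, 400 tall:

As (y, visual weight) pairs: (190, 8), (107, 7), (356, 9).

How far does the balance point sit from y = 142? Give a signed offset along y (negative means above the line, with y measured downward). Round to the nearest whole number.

Σw = 8 + 7 + 9 = 24.
Σw·y = 8·190 + 7·107 + 9·356 = 5473, so ȳ = 5473/24 ≈ 228.04.
Against y = 142, that's 228.04 − 142 = 86.04.

≈ 86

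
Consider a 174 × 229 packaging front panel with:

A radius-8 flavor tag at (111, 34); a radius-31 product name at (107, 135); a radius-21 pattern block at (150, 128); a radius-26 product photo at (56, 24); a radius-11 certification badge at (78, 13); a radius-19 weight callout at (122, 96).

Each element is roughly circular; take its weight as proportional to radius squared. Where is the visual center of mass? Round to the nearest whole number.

Weights ∝ r²: flavor tag 8² = 64, product name 31² = 961, pattern block 21² = 441, product photo 26² = 676, certification badge 11² = 121, weight callout 19² = 361; Σw = 2624.
Σw·x = 267417; x̄ = 267417/2624 ≈ 101.91.
Σw·y = 240812; ȳ = 240812/2624 ≈ 91.77.

(102, 92)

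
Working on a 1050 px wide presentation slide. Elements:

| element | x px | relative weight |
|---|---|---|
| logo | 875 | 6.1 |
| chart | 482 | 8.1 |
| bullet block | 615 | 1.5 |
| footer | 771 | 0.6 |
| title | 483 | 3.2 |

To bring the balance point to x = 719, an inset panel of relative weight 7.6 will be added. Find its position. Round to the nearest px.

With the inset panel, Σw becomes 6.1 + 8.1 + 1.5 + 0.6 + 3.2 + 7.6 = 27.1.
x: target moment 27.1×719 = 19484.9; current 6.1·875 + 8.1·482 + 1.5·615 + 0.6·771 + 3.2·483 = 12172.4; the inset panel supplies 7312.5, so x = 7312.5/7.6 ≈ 962.17.

x ≈ 962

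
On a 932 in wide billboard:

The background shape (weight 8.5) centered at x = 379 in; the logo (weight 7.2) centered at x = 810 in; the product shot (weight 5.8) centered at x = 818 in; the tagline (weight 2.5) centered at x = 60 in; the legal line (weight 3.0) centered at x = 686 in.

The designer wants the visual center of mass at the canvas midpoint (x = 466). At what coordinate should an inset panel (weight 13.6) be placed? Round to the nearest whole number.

With the inset panel, Σw becomes 8.5 + 7.2 + 5.8 + 2.5 + 3.0 + 13.6 = 40.6.
x: need Σw·x = 40.6·466 = 18919.6. Existing = 8.5·379 + 7.2·810 + 5.8·818 + 2.5·60 + 3.0·686 = 16005.9. Remainder 2913.7 / 13.6 ≈ 214.24.

x ≈ 214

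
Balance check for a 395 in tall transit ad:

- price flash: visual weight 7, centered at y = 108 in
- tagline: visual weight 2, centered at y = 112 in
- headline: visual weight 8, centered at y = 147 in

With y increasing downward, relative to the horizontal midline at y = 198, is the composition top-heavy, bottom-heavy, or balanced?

top-heavy

Weights sum to 7 + 2 + 8 = 17.
y-moment: 7·108 + 2·112 + 8·147 = 2156; centroid 2156/17 ≈ 126.82.
126.8 vs midline 198 → top-heavy.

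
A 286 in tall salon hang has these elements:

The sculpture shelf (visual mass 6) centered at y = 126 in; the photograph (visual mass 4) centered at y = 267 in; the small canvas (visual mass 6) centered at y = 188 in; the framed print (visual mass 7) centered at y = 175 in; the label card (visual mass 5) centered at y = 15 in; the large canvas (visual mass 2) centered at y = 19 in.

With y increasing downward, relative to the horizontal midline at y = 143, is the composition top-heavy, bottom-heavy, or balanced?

balanced

Weights sum to 6 + 4 + 6 + 7 + 5 + 2 = 30.
y: moment 4290 / weight 30 ≈ 143.00
143.00 = 143 exactly: balanced.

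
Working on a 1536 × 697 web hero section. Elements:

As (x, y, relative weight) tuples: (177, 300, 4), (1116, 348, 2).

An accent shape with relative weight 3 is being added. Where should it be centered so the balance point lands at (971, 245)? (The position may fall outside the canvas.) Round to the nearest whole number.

(1933, 103)

New total weight: (4 + 2) + 3 = 9.
Along x: (2940 + 3·x) / 9 = 971 (existing moment 4·177 + 2·1116 = 2940) ⇒ x = (8739 − 2940) / 3 ≈ 1933.00.
Along y: (1896 + 3·y) / 9 = 245 (existing moment 4·300 + 2·348 = 1896) ⇒ y = (2205 − 1896) / 3 ≈ 103.00.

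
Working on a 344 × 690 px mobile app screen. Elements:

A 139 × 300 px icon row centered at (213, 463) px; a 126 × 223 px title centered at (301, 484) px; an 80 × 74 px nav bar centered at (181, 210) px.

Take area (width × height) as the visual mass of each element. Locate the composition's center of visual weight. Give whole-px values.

Taking area as weight: icon row 139·300 = 41700, title 126·223 = 28098, nav bar 80·74 = 5920. Sum 75718.
x: (41700·213 + 28098·301 + 5920·181) / 75718 = 18411118 / 75718 ≈ 243.15
y: (41700·463 + 28098·484 + 5920·210) / 75718 = 34149732 / 75718 ≈ 451.01

(243, 451)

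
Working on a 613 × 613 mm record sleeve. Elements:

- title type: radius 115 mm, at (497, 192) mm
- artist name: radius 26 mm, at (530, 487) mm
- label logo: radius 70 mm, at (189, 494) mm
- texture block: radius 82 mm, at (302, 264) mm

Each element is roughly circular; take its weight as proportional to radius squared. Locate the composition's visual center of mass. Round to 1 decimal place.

(387.4, 276.8)

Weights ∝ r²: title type 115² = 13225, artist name 26² = 676, label logo 70² = 4900, texture block 82² = 6724; Σw = 25525.
x: (13225·497 + 676·530 + 4900·189 + 6724·302) / 25525 = 9887853 / 25525 ≈ 387.38
y: (13225·192 + 676·487 + 4900·494 + 6724·264) / 25525 = 7064148 / 25525 ≈ 276.75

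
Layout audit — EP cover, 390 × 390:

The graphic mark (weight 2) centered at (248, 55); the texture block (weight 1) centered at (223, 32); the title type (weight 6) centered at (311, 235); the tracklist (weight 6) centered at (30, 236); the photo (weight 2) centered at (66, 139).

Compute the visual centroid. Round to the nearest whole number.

Weights sum to 2 + 1 + 6 + 6 + 2 = 17.
Σw·x = 2·248 + 1·223 + 6·311 + 6·30 + 2·66 = 2897, so x̄ = 2897/17 ≈ 170.41.
Σw·y = 2·55 + 1·32 + 6·235 + 6·236 + 2·139 = 3246, so ȳ = 3246/17 ≈ 190.94.

(170, 191)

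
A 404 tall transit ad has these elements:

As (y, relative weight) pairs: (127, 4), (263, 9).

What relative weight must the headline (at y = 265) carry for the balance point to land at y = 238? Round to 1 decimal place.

w ≈ 8.1

Fixed elements: Σw = 4 + 9 = 13, Σw·y = 4·127 + 9·263 = 2875.
Balance at y = 238 requires (2875 + w·265) / (13 + w) = 238.
Rearranging, w·(265 − 238) = 238·13 − 2875 = 219, so w ≈ 219/27 = 8.11.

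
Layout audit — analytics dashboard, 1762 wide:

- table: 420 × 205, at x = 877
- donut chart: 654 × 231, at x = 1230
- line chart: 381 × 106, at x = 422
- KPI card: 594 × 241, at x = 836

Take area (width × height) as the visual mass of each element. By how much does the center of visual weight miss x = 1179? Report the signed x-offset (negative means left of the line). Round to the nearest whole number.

Areas: table 420·205 = 86100, donut chart 654·231 = 151074, line chart 381·106 = 40386, KPI card 594·241 = 143154. Total weight = 420714.
Σw·x = 86100·877 + 151074·1230 + 40386·422 + 143154·836 = 398050356, so x̄ = 398050356/420714 ≈ 946.13.
Against x = 1179, that's 946.13 − 1179 = -232.87.

≈ -233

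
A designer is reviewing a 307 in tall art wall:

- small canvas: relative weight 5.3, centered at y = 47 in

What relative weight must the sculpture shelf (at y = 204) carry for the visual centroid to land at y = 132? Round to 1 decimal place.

w ≈ 6.3

Known: weight 5.3 with moment 5.3·47 = 249.1.
Set Σw·y/Σw = 132: (249.1 + 204w) = 132·(5.3 + w).
Rearranging, w·(204 − 132) = 132·5.3 − 249.1 = 450.5, so w ≈ 450.5/72 = 6.26.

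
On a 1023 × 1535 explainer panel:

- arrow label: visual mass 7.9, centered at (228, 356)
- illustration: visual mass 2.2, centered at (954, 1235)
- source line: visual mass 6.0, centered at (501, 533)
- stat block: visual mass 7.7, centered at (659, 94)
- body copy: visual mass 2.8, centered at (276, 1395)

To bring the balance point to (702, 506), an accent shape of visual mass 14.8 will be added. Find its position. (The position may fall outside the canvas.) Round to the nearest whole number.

After adding the accent shape, total weight = 7.9 + 2.2 + 6.0 + 7.7 + 2.8 + 14.8 = 41.4.
Along x: (12753.1 + 14.8·x) / 41.4 = 702 (existing moment 7.9·228 + 2.2·954 + 6.0·501 + 7.7·659 + 2.8·276 = 12753.1) ⇒ x = (29062.8 − 12753.1) / 14.8 ≈ 1102.01.
Along y: (13357.2 + 14.8·y) / 41.4 = 506 (existing moment 7.9·356 + 2.2·1235 + 6.0·533 + 7.7·94 + 2.8·1395 = 13357.2) ⇒ y = (20948.4 − 13357.2) / 14.8 ≈ 512.92.

(1102, 513)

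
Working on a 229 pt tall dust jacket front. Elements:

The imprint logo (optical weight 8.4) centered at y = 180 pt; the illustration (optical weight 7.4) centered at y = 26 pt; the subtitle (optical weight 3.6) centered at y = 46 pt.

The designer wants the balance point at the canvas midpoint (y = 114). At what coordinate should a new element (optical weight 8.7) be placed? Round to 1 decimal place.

y ≈ 153.3

After adding the new element, total weight = 8.4 + 7.4 + 3.6 + 8.7 = 28.1.
y: target moment 28.1×114 = 3203.4; current 8.4·180 + 7.4·26 + 3.6·46 = 1870.0; the new element supplies 1333.4, so y = 1333.4/8.7 ≈ 153.26.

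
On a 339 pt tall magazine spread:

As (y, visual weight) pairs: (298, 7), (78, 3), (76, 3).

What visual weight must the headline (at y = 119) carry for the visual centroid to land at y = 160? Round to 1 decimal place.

w ≈ 11.4

Known weights sum to 7 + 3 + 3 = 13; their moment is 7·298 + 3·78 + 3·76 = 2548.
Balance at y = 160 requires (2548 + w·119) / (13 + w) = 160.
Rearranging, w·(119 − 160) = 160·13 − 2548 = -468, so w ≈ -468/-41 = 11.41.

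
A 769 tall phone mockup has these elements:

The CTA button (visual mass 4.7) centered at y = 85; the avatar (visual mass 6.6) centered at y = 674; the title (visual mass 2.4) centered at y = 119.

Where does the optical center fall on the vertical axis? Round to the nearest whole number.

Σw = 4.7 + 6.6 + 2.4 = 13.7.
y: (4.7·85 + 6.6·674 + 2.4·119) / 13.7 = 5133.5 / 13.7 ≈ 374.71

y ≈ 375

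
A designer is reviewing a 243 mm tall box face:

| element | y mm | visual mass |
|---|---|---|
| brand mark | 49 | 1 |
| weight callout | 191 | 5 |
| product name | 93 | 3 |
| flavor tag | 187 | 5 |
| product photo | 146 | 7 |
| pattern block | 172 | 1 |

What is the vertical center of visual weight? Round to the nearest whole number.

y ≈ 155

Σw = 1 + 5 + 3 + 5 + 7 + 1 = 22.
y: (1·49 + 5·191 + 3·93 + 5·187 + 7·146 + 1·172) / 22 = 3412 / 22 ≈ 155.09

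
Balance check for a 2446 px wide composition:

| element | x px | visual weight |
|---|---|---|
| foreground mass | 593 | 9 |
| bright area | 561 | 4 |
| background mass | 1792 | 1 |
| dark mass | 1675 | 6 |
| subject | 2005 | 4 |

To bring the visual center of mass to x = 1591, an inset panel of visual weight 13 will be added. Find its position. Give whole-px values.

x ≈ 2417

New total weight: (9 + 4 + 1 + 6 + 4) + 13 = 37.
x: need Σw·x = 37·1591 = 58867. Existing = 9·593 + 4·561 + 1·1792 + 6·1675 + 4·2005 = 27443. Remainder 31424 / 13 ≈ 2417.23.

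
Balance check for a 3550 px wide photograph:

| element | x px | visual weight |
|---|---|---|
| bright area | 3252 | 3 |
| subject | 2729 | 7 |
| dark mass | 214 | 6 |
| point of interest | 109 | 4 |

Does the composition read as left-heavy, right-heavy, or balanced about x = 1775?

left-heavy

Total weight = 3 + 7 + 6 + 4 = 20.
Σw·x = 3·3252 + 7·2729 + 6·214 + 4·109 = 30579, so x̄ = 30579/20 ≈ 1528.95.
1529.0 lies left of the midline 1775, so the layout is left-heavy.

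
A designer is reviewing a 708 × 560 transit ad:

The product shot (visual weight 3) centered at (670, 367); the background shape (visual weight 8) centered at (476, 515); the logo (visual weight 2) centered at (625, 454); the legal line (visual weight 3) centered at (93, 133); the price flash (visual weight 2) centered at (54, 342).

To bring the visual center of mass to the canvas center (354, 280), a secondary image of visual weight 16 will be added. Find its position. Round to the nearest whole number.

(286, 144)

After adding the secondary image, total weight = 3 + 8 + 2 + 3 + 2 + 16 = 34.
x: need Σw·x = 34·354 = 12036. Existing = 3·670 + 8·476 + 2·625 + 3·93 + 2·54 = 7455. Remainder 4581 / 16 ≈ 286.31.
y: need Σw·y = 34·280 = 9520. Existing = 3·367 + 8·515 + 2·454 + 3·133 + 2·342 = 7212. Remainder 2308 / 16 ≈ 144.25.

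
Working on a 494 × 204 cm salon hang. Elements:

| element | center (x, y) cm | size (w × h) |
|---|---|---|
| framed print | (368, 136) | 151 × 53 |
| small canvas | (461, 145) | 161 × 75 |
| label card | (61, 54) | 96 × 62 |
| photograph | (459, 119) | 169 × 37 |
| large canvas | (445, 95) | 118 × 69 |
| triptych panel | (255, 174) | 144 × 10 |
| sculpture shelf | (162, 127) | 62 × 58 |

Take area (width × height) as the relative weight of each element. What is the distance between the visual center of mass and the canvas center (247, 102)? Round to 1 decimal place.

Areas → weights: framed print 151·53 = 8003, small canvas 161·75 = 12075, label card 96·62 = 5952, photograph 169·37 = 6253, large canvas 118·69 = 8142, triptych panel 144·10 = 1440, sculpture shelf 62·58 = 3596; Σw = 45461.
x: moment 16317820 / weight 45461 ≈ 358.94
Σw·y = 5385540; ȳ = 5385540/45461 ≈ 118.47.
Relative to (247, 102): Δ = (111.94, 16.47); |Δ| = √(111.94² + 16.47²) ≈ 113.15.

≈ 113.1 cm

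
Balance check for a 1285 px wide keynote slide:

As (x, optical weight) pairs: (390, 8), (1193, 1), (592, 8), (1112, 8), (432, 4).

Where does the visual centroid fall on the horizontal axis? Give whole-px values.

x ≈ 678

Σw = 8 + 1 + 8 + 8 + 4 = 29.
x: (8·390 + 1·1193 + 8·592 + 8·1112 + 4·432) / 29 = 19673 / 29 ≈ 678.38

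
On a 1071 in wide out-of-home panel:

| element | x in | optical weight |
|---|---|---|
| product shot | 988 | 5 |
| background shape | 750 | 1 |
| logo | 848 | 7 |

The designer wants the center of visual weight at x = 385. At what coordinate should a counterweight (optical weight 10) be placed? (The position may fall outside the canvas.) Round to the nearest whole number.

With the counterweight, Σw becomes 5 + 1 + 7 + 10 = 23.
Along x: (11626 + 10·x) / 23 = 385 (existing moment 5·988 + 1·750 + 7·848 = 11626) ⇒ x = (8855 − 11626) / 10 ≈ -277.10.

x ≈ -277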